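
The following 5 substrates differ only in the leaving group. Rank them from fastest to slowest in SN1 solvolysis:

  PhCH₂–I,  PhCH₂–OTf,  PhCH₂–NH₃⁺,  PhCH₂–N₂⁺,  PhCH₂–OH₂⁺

PhCH₂–N₂⁺ > PhCH₂–OTf > PhCH₂–I > PhCH₂–OH₂⁺ > PhCH₂–NH₃⁺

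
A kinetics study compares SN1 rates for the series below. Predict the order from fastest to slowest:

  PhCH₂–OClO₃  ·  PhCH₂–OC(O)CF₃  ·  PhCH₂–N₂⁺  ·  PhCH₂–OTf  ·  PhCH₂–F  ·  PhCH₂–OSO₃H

PhCH₂–N₂⁺ > PhCH₂–OTf > PhCH₂–OClO₃ > PhCH₂–OSO₃H > PhCH₂–OC(O)CF₃ > PhCH₂–F

With the same alkyl group throughout, only the leaving group differentiates the rates.
Rank by basicity of the departing species: weakest base leaves most easily.
PhCH₂–N₂⁺ loses N₂: no meaningful conjugate acid; N₂ departs as an exceptionally stable neutral molecule
PhCH₂–OTf loses OTf⁻: pKₐ(CF₃SO₃H (triflic acid)) ≈ -14
PhCH₂–OClO₃ loses ClO₄⁻: pKₐ(HClO₄) ≈ -10
PhCH₂–OSO₃H loses HSO₄⁻: pKₐ(H₂SO₄) ≈ -3
PhCH₂–OC(O)CF₃ loses CF₃COO⁻: pKₐ(CF₃COOH) ≈ 0.2
PhCH₂–F loses F⁻: pKₐ(HF) ≈ 3.2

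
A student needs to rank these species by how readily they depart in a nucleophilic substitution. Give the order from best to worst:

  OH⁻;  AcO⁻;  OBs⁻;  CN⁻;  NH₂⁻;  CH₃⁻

OBs⁻ > AcO⁻ > CN⁻ > OH⁻ > NH₂⁻ > CH₃⁻

OBs⁻: pKₐ(p-BrC₆H₄SO₃H) ≈ -2.8 — arenesulfonate with a p-bromo substituent
AcO⁻: pKₐ(CH₃COOH) ≈ 4.8 — resonance-stabilised but still a weak base
CN⁻: pKₐ(HCN) ≈ 9.2 — sp carbon stabilises the charge somewhat, but still a poor LG
OH⁻: pKₐ(H₂O) ≈ 15.7
NH₂⁻: pKₐ(NH₃) ≈ 38 — extremely strong base; never a leaving group
CH₃⁻: pKₐ(CH₄) ≈ 48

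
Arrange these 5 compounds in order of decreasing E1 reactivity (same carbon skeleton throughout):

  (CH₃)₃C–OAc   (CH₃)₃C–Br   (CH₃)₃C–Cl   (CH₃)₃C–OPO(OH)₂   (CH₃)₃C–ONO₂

The skeletons are identical, so relative rate is governed entirely by leaving-group ability.
Leaving-group ability tracks the stability of the departed species; conjugate-acid pKₐ is the usual yardstick (lower pKₐ → better LG).
(CH₃)₃C–Br loses Br⁻: pKₐ(HBr) ≈ -9
(CH₃)₃C–Cl loses Cl⁻: pKₐ(HCl) ≈ -7
(CH₃)₃C–ONO₂ loses NO₃⁻: pKₐ(HNO₃) ≈ -1.3
(CH₃)₃C–OPO(OH)₂ loses H₂PO₄⁻: pKₐ(H₃PO₄) ≈ 2.1
(CH₃)₃C–OAc loses AcO⁻: pKₐ(CH₃COOH) ≈ 4.8

(CH₃)₃C–Br > (CH₃)₃C–Cl > (CH₃)₃C–ONO₂ > (CH₃)₃C–OPO(OH)₂ > (CH₃)₃C–OAc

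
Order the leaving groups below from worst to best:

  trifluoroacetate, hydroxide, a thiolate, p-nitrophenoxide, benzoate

hydroxide < a thiolate < p-nitrophenoxide < benzoate < trifluoroacetate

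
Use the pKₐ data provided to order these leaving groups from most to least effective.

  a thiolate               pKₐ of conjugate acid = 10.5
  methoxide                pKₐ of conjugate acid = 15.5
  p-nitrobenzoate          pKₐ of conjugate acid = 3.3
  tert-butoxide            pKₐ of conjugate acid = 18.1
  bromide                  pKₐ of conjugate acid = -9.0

Lower conjugate-acid pKₐ ⇒ weaker base ⇒ better leaving group.
Sorting by the given values: bromide (-9.0), p-nitrobenzoate (3.3), a thiolate (10.5), methoxide (15.5), tert-butoxide (18.1).

bromide > p-nitrobenzoate > a thiolate > methoxide > tert-butoxide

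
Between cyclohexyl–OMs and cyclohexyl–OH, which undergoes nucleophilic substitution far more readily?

From cyclohexyl–OH the departing group would be OH⁻ (pKₐ(H₂O) ≈ 15.7). Strong base; essentially never leaves without prior activation.
From cyclohexyl–OMs the leaving group is OMs⁻ (pKₐ(CH₃SO₃H (MsOH)) ≈ -1.9). Resonance-delocalised alkanesulfonate.
(In practice cyclohexyl–OMs is made from cyclohexyl–OH by treatment with MsCl / Et₃N, converting the hydroxyl into a mesylate.)

cyclohexyl–OMs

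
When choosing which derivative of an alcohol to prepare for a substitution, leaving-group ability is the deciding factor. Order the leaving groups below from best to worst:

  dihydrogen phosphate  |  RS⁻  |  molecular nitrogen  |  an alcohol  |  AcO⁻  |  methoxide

molecular nitrogen > an alcohol > dihydrogen phosphate > AcO⁻ > RS⁻ > methoxide

molecular nitrogen: no meaningful conjugate acid; N₂ departs as an exceptionally stable neutral molecule
an alcohol: pKₐ(R'OH₂⁺) ≈ -2.4 — neutral; leaves from a protonated ether (an oxonium ion, R–O(H)R'⁺)
dihydrogen phosphate: pKₐ(H₃PO₄) ≈ 2.1
AcO⁻: pKₐ(CH₃COOH) ≈ 4.8 — resonance-stabilised but still a weak base
RS⁻: pKₐ(RSH (a thiol)) ≈ 10.5
methoxide: pKₐ(CH₃OH) ≈ 15.5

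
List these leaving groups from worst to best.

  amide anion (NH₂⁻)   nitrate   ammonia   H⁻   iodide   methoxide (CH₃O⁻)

amide anion (NH₂⁻) < H⁻ < methoxide (CH₃O⁻) < ammonia < nitrate < iodide

Leaving-group ability tracks the stability of the departed species; conjugate-acid pKₐ is the usual yardstick (lower pKₐ → better LG).
iodide: pKₐ(HI) ≈ -10
nitrate: pKₐ(HNO₃) ≈ -1.3
ammonia: pKₐ(NH₄⁺) ≈ 9.2
methoxide (CH₃O⁻): pKₐ(CH₃OH) ≈ 15.5
H⁻: pKₐ(H₂) ≈ 36
amide anion (NH₂⁻): pKₐ(NH₃) ≈ 38
The question asks for worst first, so the sequence is read in increasing leaving-group ability.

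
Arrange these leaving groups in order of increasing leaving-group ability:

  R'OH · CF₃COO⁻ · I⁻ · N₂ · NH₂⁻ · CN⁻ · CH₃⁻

A good leaving group is a weak base: the lower the pKₐ of its conjugate acid, the more readily it departs.
N₂: no meaningful conjugate acid; N₂ departs as an exceptionally stable neutral molecule
I⁻: pKₐ(HI) ≈ -10
R'OH: pKₐ(R'OH₂⁺) ≈ -2.4
CF₃COO⁻: pKₐ(CF₃COOH) ≈ 0.2
CN⁻: pKₐ(HCN) ≈ 9.2 — sp carbon stabilises the charge somewhat, but still a poor LG
NH₂⁻: pKₐ(NH₃) ≈ 38
CH₃⁻: pKₐ(CH₄) ≈ 48 — unstabilised carbanion; the worst conceivable leaving group
Listed from poorest to best leaving group as asked.

CH₃⁻ < NH₂⁻ < CN⁻ < CF₃COO⁻ < R'OH < I⁻ < N₂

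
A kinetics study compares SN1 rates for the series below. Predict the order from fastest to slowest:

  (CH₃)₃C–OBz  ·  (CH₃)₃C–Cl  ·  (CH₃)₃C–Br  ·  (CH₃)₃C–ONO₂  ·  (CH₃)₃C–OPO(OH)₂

The skeletons are identical, so relative rate is governed entirely by leaving-group ability.
A good leaving group is a weak base: the lower the pKₐ of its conjugate acid, the more readily it departs.
(CH₃)₃C–Br loses Br⁻: pKₐ(HBr) ≈ -9
(CH₃)₃C–Cl loses Cl⁻: pKₐ(HCl) ≈ -7
(CH₃)₃C–ONO₂ loses NO₃⁻: pKₐ(HNO₃) ≈ -1.3
(CH₃)₃C–OPO(OH)₂ loses H₂PO₄⁻: pKₐ(H₃PO₄) ≈ 2.1
(CH₃)₃C–OBz loses PhCOO⁻: pKₐ(C₆H₅COOH) ≈ 4.2

(CH₃)₃C–Br > (CH₃)₃C–Cl > (CH₃)₃C–ONO₂ > (CH₃)₃C–OPO(OH)₂ > (CH₃)₃C–OBz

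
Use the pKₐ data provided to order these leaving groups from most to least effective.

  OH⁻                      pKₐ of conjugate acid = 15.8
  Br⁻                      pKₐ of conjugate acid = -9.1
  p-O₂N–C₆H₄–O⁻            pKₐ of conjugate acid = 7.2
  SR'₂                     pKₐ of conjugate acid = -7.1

Br⁻ > SR'₂ > p-O₂N–C₆H₄–O⁻ > OH⁻

Lower conjugate-acid pKₐ ⇒ weaker base ⇒ better leaving group.
Sorting by the given values: Br⁻ (-9.1), SR'₂ (-7.1), p-O₂N–C₆H₄–O⁻ (7.2), OH⁻ (15.8).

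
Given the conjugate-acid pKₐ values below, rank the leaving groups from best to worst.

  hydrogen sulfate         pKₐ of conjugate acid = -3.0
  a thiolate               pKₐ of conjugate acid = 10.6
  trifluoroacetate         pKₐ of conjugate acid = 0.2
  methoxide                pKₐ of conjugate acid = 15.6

Lower conjugate-acid pKₐ ⇒ weaker base ⇒ better leaving group.
Sorting by the given values: hydrogen sulfate (-3.0), trifluoroacetate (0.2), a thiolate (10.6), methoxide (15.6).

hydrogen sulfate > trifluoroacetate > a thiolate > methoxide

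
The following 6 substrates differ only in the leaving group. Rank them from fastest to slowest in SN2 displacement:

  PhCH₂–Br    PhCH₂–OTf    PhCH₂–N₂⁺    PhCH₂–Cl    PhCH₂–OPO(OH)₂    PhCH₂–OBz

PhCH₂–N₂⁺ > PhCH₂–OTf > PhCH₂–Br > PhCH₂–Cl > PhCH₂–OPO(OH)₂ > PhCH₂–OBz

Identical carbon frameworks mean the comparison reduces to leaving-group quality.
Leaving-group ability tracks the stability of the departed species; conjugate-acid pKₐ is the usual yardstick (lower pKₐ → better LG).
PhCH₂–N₂⁺ loses N₂: no meaningful conjugate acid; N₂ departs as an exceptionally stable neutral molecule
PhCH₂–OTf loses OTf⁻: pKₐ(CF₃SO₃H (triflic acid)) ≈ -14
PhCH₂–Br loses Br⁻: pKₐ(HBr) ≈ -9
PhCH₂–Cl loses Cl⁻: pKₐ(HCl) ≈ -7
PhCH₂–OPO(OH)₂ loses H₂PO₄⁻: pKₐ(H₃PO₄) ≈ 2.1
PhCH₂–OBz loses PhCOO⁻: pKₐ(C₆H₅COOH) ≈ 4.2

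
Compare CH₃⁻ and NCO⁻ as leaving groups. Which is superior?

NCO⁻ is the better leaving group.
pKₐ(HOCN) ≈ 3.5 versus pKₐ(CH₄) ≈ 48: NCO⁻ is the much weaker base.
Resonance between N and O.

NCO⁻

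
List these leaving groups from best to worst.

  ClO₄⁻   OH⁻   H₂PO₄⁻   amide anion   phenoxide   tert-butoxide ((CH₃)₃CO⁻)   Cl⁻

Rank by basicity of the departing species: weakest base leaves most easily.
ClO₄⁻: pKₐ(HClO₄) ≈ -10 — extremely weak base; rarely used for safety reasons
Cl⁻: pKₐ(HCl) ≈ -7
H₂PO₄⁻: pKₐ(H₃PO₄) ≈ 2.1 — moderate base; biological leaving group after further activation
phenoxide: pKₐ(C₆H₅OH (phenol)) ≈ 10
OH⁻: pKₐ(H₂O) ≈ 15.7 — strong base; essentially never leaves without prior activation
tert-butoxide ((CH₃)₃CO⁻): pKₐ(t-BuOH) ≈ 18
amide anion: pKₐ(NH₃) ≈ 38

ClO₄⁻ > Cl⁻ > H₂PO₄⁻ > phenoxide > OH⁻ > tert-butoxide ((CH₃)₃CO⁻) > amide anion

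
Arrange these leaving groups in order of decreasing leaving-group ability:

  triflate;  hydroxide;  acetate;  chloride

triflate > chloride > acetate > hydroxide

Rank by basicity of the departing species: weakest base leaves most easily.
triflate: pKₐ(CF₃SO₃H (triflic acid)) ≈ -14
chloride: pKₐ(HCl) ≈ -7 — moderately weak base
acetate: pKₐ(CH₃COOH) ≈ 4.8 — resonance-stabilised but still a weak base
hydroxide: pKₐ(H₂O) ≈ 15.7 — strong base; essentially never leaves without prior activation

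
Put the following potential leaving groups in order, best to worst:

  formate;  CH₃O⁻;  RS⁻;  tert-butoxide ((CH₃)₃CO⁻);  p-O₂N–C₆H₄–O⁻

A good leaving group is a weak base: the lower the pKₐ of its conjugate acid, the more readily it departs.
formate: pKₐ(HCOOH) ≈ 3.8
p-O₂N–C₆H₄–O⁻: pKₐ(p-nitrophenol) ≈ 7.2
RS⁻: pKₐ(RSH (a thiol)) ≈ 10.5
CH₃O⁻: pKₐ(CH₃OH) ≈ 15.5
tert-butoxide ((CH₃)₃CO⁻): pKₐ(t-BuOH) ≈ 18

formate > p-O₂N–C₆H₄–O⁻ > RS⁻ > CH₃O⁻ > tert-butoxide ((CH₃)₃CO⁻)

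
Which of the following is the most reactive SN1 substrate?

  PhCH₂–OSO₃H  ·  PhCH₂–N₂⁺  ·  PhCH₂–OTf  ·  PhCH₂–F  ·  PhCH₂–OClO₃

Identical carbon frameworks mean the comparison reduces to leaving-group quality.
The more stable X⁻ (or X) is on its own — i.e. the weaker a base it is — the better a leaving group it makes.
PhCH₂–N₂⁺ loses N₂: no meaningful conjugate acid; N₂ departs as an exceptionally stable neutral molecule
PhCH₂–OTf loses OTf⁻: pKₐ(CF₃SO₃H (triflic acid)) ≈ -14
PhCH₂–OClO₃ loses ClO₄⁻: pKₐ(HClO₄) ≈ -10
PhCH₂–OSO₃H loses HSO₄⁻: pKₐ(H₂SO₄) ≈ -3
PhCH₂–F loses F⁻: pKₐ(HF) ≈ 3.2

PhCH₂–N₂⁺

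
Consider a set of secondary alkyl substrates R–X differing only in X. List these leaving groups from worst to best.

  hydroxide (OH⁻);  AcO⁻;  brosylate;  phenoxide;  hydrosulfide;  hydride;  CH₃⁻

CH₃⁻ < hydride < hydroxide (OH⁻) < phenoxide < hydrosulfide < AcO⁻ < brosylate

brosylate: pKₐ(p-BrC₆H₄SO₃H) ≈ -2.8
AcO⁻: pKₐ(CH₃COOH) ≈ 4.8
hydrosulfide: pKₐ(H₂S) ≈ 7 — larger and more polarisable than the oxygen analogue
phenoxide: pKₐ(C₆H₅OH (phenol)) ≈ 10 — resonance into the ring helps, but still a poor LG
hydroxide (OH⁻): pKₐ(H₂O) ≈ 15.7 — strong base; essentially never leaves without prior activation
hydride: pKₐ(H₂) ≈ 36
CH₃⁻: pKₐ(CH₄) ≈ 48 — unstabilised carbanion; the worst conceivable leaving group
Reversing gives the worst-to-best order requested.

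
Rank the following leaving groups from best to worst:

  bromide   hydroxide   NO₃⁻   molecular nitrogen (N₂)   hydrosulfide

molecular nitrogen (N₂) > bromide > NO₃⁻ > hydrosulfide > hydroxide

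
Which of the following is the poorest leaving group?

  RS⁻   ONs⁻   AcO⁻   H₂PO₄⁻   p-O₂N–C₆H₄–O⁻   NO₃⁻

RS⁻

Rank by basicity of the departing species: weakest base leaves most easily.
ONs⁻: pKₐ(p-O₂NC₆H₄SO₃H) ≈ -3.5
NO₃⁻: pKₐ(HNO₃) ≈ -1.3
H₂PO₄⁻: pKₐ(H₃PO₄) ≈ 2.1
AcO⁻: pKₐ(CH₃COOH) ≈ 4.8
p-O₂N–C₆H₄–O⁻: pKₐ(p-nitrophenol) ≈ 7.2
RS⁻: pKₐ(RSH (a thiol)) ≈ 10.5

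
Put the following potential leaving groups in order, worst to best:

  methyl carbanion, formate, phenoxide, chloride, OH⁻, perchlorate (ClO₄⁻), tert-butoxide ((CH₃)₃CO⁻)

A good leaving group is a weak base: the lower the pKₐ of its conjugate acid, the more readily it departs.
perchlorate (ClO₄⁻): pKₐ(HClO₄) ≈ -10
chloride: pKₐ(HCl) ≈ -7 — moderately weak base
formate: pKₐ(HCOOH) ≈ 3.8 — resonance-stabilised carboxylate
phenoxide: pKₐ(C₆H₅OH (phenol)) ≈ 10
OH⁻: pKₐ(H₂O) ≈ 15.7
tert-butoxide ((CH₃)₃CO⁻): pKₐ(t-BuOH) ≈ 18
methyl carbanion: pKₐ(CH₄) ≈ 48
The question asks for worst first, so the sequence is read in increasing leaving-group ability.

methyl carbanion < tert-butoxide ((CH₃)₃CO⁻) < OH⁻ < phenoxide < formate < chloride < perchlorate (ClO₄⁻)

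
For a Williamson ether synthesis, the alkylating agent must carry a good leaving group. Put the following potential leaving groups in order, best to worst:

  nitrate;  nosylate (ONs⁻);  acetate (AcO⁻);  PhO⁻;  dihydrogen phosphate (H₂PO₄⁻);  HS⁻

nosylate (ONs⁻) > nitrate > dihydrogen phosphate (H₂PO₄⁻) > acetate (AcO⁻) > HS⁻ > PhO⁻

nosylate (ONs⁻): pKₐ(p-O₂NC₆H₄SO₃H) ≈ -3.5
nitrate: pKₐ(HNO₃) ≈ -1.3 — resonance-delocalised over three oxygens
dihydrogen phosphate (H₂PO₄⁻): pKₐ(H₃PO₄) ≈ 2.1 — moderate base; biological leaving group after further activation
acetate (AcO⁻): pKₐ(CH₃COOH) ≈ 4.8 — resonance-stabilised but still a weak base
HS⁻: pKₐ(H₂S) ≈ 7 — larger and more polarisable than the oxygen analogue
PhO⁻: pKₐ(C₆H₅OH (phenol)) ≈ 10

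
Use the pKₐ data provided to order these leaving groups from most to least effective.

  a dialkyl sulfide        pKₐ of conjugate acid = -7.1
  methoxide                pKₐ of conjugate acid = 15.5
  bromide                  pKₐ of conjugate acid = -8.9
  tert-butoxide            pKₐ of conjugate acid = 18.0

bromide > a dialkyl sulfide > methoxide > tert-butoxide

Lower conjugate-acid pKₐ ⇒ weaker base ⇒ better leaving group.
Sorting by the given values: bromide (-8.9), a dialkyl sulfide (-7.1), methoxide (15.5), tert-butoxide (18.0).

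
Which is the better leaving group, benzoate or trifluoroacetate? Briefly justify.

trifluoroacetate is the better leaving group.
pKₐ(CF₃COOH) ≈ 0.2 versus pKₐ(C₆H₅COOH) ≈ 4.2: trifluoroacetate is the much weaker base.
Strongly electron-withdrawing CF₃ stabilises the carboxylate.

trifluoroacetate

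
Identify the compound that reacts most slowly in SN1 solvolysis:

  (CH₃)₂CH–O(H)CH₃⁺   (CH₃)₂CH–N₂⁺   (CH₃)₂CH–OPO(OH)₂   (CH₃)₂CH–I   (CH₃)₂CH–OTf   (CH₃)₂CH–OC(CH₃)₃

(CH₃)₂CH–OC(CH₃)₃

Identical carbon frameworks mean the comparison reduces to leaving-group quality.
A good leaving group is a weak base: the lower the pKₐ of its conjugate acid, the more readily it departs.
(CH₃)₂CH–N₂⁺ loses N₂: no meaningful conjugate acid; N₂ departs as an exceptionally stable neutral molecule
(CH₃)₂CH–OTf loses OTf⁻: pKₐ(CF₃SO₃H (triflic acid)) ≈ -14
(CH₃)₂CH–I loses I⁻: pKₐ(HI) ≈ -10
(CH₃)₂CH–O(H)CH₃⁺ loses R'OH: pKₐ(R'OH₂⁺) ≈ -2.4
(CH₃)₂CH–OPO(OH)₂ loses H₂PO₄⁻: pKₐ(H₃PO₄) ≈ 2.1
(CH₃)₂CH–OC(CH₃)₃ loses (CH₃)₃CO⁻: pKₐ(t-BuOH) ≈ 18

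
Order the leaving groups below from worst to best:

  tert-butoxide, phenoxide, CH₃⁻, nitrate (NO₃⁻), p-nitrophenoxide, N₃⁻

A good leaving group is a weak base: the lower the pKₐ of its conjugate acid, the more readily it departs.
nitrate (NO₃⁻): pKₐ(HNO₃) ≈ -1.3
N₃⁻: pKₐ(HN₃) ≈ 4.7
p-nitrophenoxide: pKₐ(p-nitrophenol) ≈ 7.2
phenoxide: pKₐ(C₆H₅OH (phenol)) ≈ 10 — resonance into the ring helps, but still a poor LG
tert-butoxide: pKₐ(t-BuOH) ≈ 18
CH₃⁻: pKₐ(CH₄) ≈ 48 — unstabilised carbanion; the worst conceivable leaving group
Reversing gives the worst-to-best order requested.

CH₃⁻ < tert-butoxide < phenoxide < p-nitrophenoxide < N₃⁻ < nitrate (NO₃⁻)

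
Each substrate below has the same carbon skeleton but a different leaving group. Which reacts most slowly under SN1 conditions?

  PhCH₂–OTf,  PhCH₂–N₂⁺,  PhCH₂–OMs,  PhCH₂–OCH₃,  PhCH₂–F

With the same alkyl group throughout, only the leaving group differentiates the rates.
Rank by basicity of the departing species: weakest base leaves most easily.
PhCH₂–N₂⁺ loses N₂: no meaningful conjugate acid; N₂ departs as an exceptionally stable neutral molecule
PhCH₂–OTf loses OTf⁻: pKₐ(CF₃SO₃H (triflic acid)) ≈ -14
PhCH₂–OMs loses OMs⁻: pKₐ(CH₃SO₃H (MsOH)) ≈ -1.9
PhCH₂–F loses F⁻: pKₐ(HF) ≈ 3.2
PhCH₂–OCH₃ loses CH₃O⁻: pKₐ(CH₃OH) ≈ 15.5

PhCH₂–OCH₃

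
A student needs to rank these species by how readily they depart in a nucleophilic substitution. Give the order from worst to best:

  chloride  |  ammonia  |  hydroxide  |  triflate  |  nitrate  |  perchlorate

Rank by basicity of the departing species: weakest base leaves most easily.
triflate: pKₐ(CF₃SO₃H (triflic acid)) ≈ -14
perchlorate: pKₐ(HClO₄) ≈ -10
chloride: pKₐ(HCl) ≈ -7 — moderately weak base
nitrate: pKₐ(HNO₃) ≈ -1.3 — resonance-delocalised over three oxygens
ammonia: pKₐ(NH₄⁺) ≈ 9.2
hydroxide: pKₐ(H₂O) ≈ 15.7 — strong base; essentially never leaves without prior activation
Listed from poorest to best leaving group as asked.

hydroxide < ammonia < nitrate < chloride < perchlorate < triflate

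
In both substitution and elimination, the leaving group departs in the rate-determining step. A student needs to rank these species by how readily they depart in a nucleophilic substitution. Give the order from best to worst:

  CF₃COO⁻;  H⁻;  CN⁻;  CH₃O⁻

CF₃COO⁻ > CN⁻ > CH₃O⁻ > H⁻

Leaving-group ability tracks the stability of the departed species; conjugate-acid pKₐ is the usual yardstick (lower pKₐ → better LG).
CF₃COO⁻: pKₐ(CF₃COOH) ≈ 0.2
CN⁻: pKₐ(HCN) ≈ 9.2
CH₃O⁻: pKₐ(CH₃OH) ≈ 15.5
H⁻: pKₐ(H₂) ≈ 36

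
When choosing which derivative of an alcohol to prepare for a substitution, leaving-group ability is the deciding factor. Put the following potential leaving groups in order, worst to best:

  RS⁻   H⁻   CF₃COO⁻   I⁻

H⁻ < RS⁻ < CF₃COO⁻ < I⁻

Rank by basicity of the departing species: weakest base leaves most easily.
I⁻: pKₐ(HI) ≈ -10
CF₃COO⁻: pKₐ(CF₃COOH) ≈ 0.2 — strongly electron-withdrawing CF₃ stabilises the carboxylate
RS⁻: pKₐ(RSH (a thiol)) ≈ 10.5 — moderately basic; rarely leaves without activation
H⁻: pKₐ(H₂) ≈ 36
Listed from poorest to best leaving group as asked.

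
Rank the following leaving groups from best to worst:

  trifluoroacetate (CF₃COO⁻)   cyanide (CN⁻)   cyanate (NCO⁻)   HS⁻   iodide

Leaving-group ability tracks the stability of the departed species; conjugate-acid pKₐ is the usual yardstick (lower pKₐ → better LG).
iodide: pKₐ(HI) ≈ -10
trifluoroacetate (CF₃COO⁻): pKₐ(CF₃COOH) ≈ 0.2
cyanate (NCO⁻): pKₐ(HOCN) ≈ 3.5
HS⁻: pKₐ(H₂S) ≈ 7
cyanide (CN⁻): pKₐ(HCN) ≈ 9.2

iodide > trifluoroacetate (CF₃COO⁻) > cyanate (NCO⁻) > HS⁻ > cyanide (CN⁻)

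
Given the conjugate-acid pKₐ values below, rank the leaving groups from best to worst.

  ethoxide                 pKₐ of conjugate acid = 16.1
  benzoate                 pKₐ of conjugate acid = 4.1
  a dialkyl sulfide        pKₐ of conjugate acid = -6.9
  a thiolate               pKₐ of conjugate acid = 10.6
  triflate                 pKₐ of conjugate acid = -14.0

triflate > a dialkyl sulfide > benzoate > a thiolate > ethoxide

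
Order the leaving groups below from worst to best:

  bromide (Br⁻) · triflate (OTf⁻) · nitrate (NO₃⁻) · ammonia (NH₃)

The more stable X⁻ (or X) is on its own — i.e. the weaker a base it is — the better a leaving group it makes.
triflate (OTf⁻): pKₐ(CF₃SO₃H (triflic acid)) ≈ -14
bromide (Br⁻): pKₐ(HBr) ≈ -9 — weak base; good leaving group
nitrate (NO₃⁻): pKₐ(HNO₃) ≈ -1.3
ammonia (NH₃): pKₐ(NH₄⁺) ≈ 9.2 — neutral but moderately basic; leaves from R–NH₃⁺
Reversing gives the worst-to-best order requested.

ammonia (NH₃) < nitrate (NO₃⁻) < bromide (Br⁻) < triflate (OTf⁻)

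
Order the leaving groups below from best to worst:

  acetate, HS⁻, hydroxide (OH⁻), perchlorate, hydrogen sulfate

perchlorate > hydrogen sulfate > acetate > HS⁻ > hydroxide (OH⁻)

Rank by basicity of the departing species: weakest base leaves most easily.
perchlorate: pKₐ(HClO₄) ≈ -10
hydrogen sulfate: pKₐ(H₂SO₄) ≈ -3
acetate: pKₐ(CH₃COOH) ≈ 4.8
HS⁻: pKₐ(H₂S) ≈ 7
hydroxide (OH⁻): pKₐ(H₂O) ≈ 15.7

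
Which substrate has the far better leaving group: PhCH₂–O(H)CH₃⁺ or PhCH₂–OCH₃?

PhCH₂–O(H)CH₃⁺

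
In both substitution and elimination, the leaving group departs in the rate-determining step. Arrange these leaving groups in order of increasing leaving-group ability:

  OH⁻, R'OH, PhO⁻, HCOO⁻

A good leaving group is a weak base: the lower the pKₐ of its conjugate acid, the more readily it departs.
R'OH: pKₐ(R'OH₂⁺) ≈ -2.4 — neutral; leaves from a protonated ether (an oxonium ion, R–O(H)R'⁺)
HCOO⁻: pKₐ(HCOOH) ≈ 3.8 — resonance-stabilised carboxylate
PhO⁻: pKₐ(C₆H₅OH (phenol)) ≈ 10
OH⁻: pKₐ(H₂O) ≈ 15.7 — strong base; essentially never leaves without prior activation
Listed from poorest to best leaving group as asked.

OH⁻ < PhO⁻ < HCOO⁻ < R'OH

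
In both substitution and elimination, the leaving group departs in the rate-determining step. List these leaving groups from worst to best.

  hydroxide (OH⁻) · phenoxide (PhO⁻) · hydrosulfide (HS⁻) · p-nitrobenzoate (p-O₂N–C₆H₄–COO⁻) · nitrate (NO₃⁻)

A good leaving group is a weak base: the lower the pKₐ of its conjugate acid, the more readily it departs.
nitrate (NO₃⁻): pKₐ(HNO₃) ≈ -1.3 — resonance-delocalised over three oxygens
p-nitrobenzoate (p-O₂N–C₆H₄–COO⁻): pKₐ(p-nitrobenzoic acid) ≈ 3.4 — electron-withdrawing nitro group stabilises the carboxylate
hydrosulfide (HS⁻): pKₐ(H₂S) ≈ 7 — larger and more polarisable than the oxygen analogue
phenoxide (PhO⁻): pKₐ(C₆H₅OH (phenol)) ≈ 10 — resonance into the ring helps, but still a poor LG
hydroxide (OH⁻): pKₐ(H₂O) ≈ 15.7 — strong base; essentially never leaves without prior activation
The question asks for worst first, so the sequence is read in increasing leaving-group ability.

hydroxide (OH⁻) < phenoxide (PhO⁻) < hydrosulfide (HS⁻) < p-nitrobenzoate (p-O₂N–C₆H₄–COO⁻) < nitrate (NO₃⁻)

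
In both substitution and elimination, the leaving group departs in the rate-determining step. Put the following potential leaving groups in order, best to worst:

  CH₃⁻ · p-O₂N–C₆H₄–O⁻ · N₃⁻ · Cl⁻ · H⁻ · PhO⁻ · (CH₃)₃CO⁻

Leaving-group ability tracks the stability of the departed species; conjugate-acid pKₐ is the usual yardstick (lower pKₐ → better LG).
Cl⁻: pKₐ(HCl) ≈ -7 — moderately weak base
N₃⁻: pKₐ(HN₃) ≈ 4.7 — linear, resonance-stabilised
p-O₂N–C₆H₄–O⁻: pKₐ(p-nitrophenol) ≈ 7.2
PhO⁻: pKₐ(C₆H₅OH (phenol)) ≈ 10
(CH₃)₃CO⁻: pKₐ(t-BuOH) ≈ 18
H⁻: pKₐ(H₂) ≈ 36
CH₃⁻: pKₐ(CH₄) ≈ 48 — unstabilised carbanion; the worst conceivable leaving group

Cl⁻ > N₃⁻ > p-O₂N–C₆H₄–O⁻ > PhO⁻ > (CH₃)₃CO⁻ > H⁻ > CH₃⁻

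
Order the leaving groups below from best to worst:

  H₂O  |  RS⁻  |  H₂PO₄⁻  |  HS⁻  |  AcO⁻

H₂O > H₂PO₄⁻ > AcO⁻ > HS⁻ > RS⁻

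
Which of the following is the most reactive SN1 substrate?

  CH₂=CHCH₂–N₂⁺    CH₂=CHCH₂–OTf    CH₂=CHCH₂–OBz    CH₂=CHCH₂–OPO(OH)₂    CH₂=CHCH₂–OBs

Identical carbon frameworks mean the comparison reduces to leaving-group quality.
Rank by basicity of the departing species: weakest base leaves most easily.
CH₂=CHCH₂–N₂⁺ loses N₂: no meaningful conjugate acid; N₂ departs as an exceptionally stable neutral molecule
CH₂=CHCH₂–OTf loses OTf⁻: pKₐ(CF₃SO₃H (triflic acid)) ≈ -14
CH₂=CHCH₂–OBs loses OBs⁻: pKₐ(p-BrC₆H₄SO₃H) ≈ -2.8
CH₂=CHCH₂–OPO(OH)₂ loses H₂PO₄⁻: pKₐ(H₃PO₄) ≈ 2.1
CH₂=CHCH₂–OBz loses PhCOO⁻: pKₐ(C₆H₅COOH) ≈ 4.2

CH₂=CHCH₂–N₂⁺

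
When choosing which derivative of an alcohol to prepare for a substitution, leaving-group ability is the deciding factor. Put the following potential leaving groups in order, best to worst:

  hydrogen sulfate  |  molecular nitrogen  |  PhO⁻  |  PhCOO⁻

molecular nitrogen > hydrogen sulfate > PhCOO⁻ > PhO⁻

Rank by basicity of the departing species: weakest base leaves most easily.
molecular nitrogen: no meaningful conjugate acid; N₂ departs as an exceptionally stable neutral molecule
hydrogen sulfate: pKₐ(H₂SO₄) ≈ -3 — conjugate base of a strong mineral acid
PhCOO⁻: pKₐ(C₆H₅COOH) ≈ 4.2
PhO⁻: pKₐ(C₆H₅OH (phenol)) ≈ 10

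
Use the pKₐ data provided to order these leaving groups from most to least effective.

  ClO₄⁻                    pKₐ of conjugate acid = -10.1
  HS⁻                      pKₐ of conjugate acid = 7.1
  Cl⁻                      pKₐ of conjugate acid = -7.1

ClO₄⁻ > Cl⁻ > HS⁻

Lower conjugate-acid pKₐ ⇒ weaker base ⇒ better leaving group.
Sorting by the given values: ClO₄⁻ (-10.1), Cl⁻ (-7.1), HS⁻ (7.1).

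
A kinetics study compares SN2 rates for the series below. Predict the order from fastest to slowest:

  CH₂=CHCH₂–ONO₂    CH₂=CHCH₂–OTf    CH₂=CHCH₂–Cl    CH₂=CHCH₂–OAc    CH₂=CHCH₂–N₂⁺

Identical carbon frameworks mean the comparison reduces to leaving-group quality.
A good leaving group is a weak base: the lower the pKₐ of its conjugate acid, the more readily it departs.
CH₂=CHCH₂–N₂⁺ loses N₂: no meaningful conjugate acid; N₂ departs as an exceptionally stable neutral molecule
CH₂=CHCH₂–OTf loses OTf⁻: pKₐ(CF₃SO₃H (triflic acid)) ≈ -14
CH₂=CHCH₂–Cl loses Cl⁻: pKₐ(HCl) ≈ -7
CH₂=CHCH₂–ONO₂ loses NO₃⁻: pKₐ(HNO₃) ≈ -1.3
CH₂=CHCH₂–OAc loses AcO⁻: pKₐ(CH₃COOH) ≈ 4.8

CH₂=CHCH₂–N₂⁺ > CH₂=CHCH₂–OTf > CH₂=CHCH₂–Cl > CH₂=CHCH₂–ONO₂ > CH₂=CHCH₂–OAc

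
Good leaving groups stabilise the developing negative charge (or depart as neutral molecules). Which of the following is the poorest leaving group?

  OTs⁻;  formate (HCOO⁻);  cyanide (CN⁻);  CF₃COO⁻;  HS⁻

Rank by basicity of the departing species: weakest base leaves most easily.
OTs⁻: pKₐ(p-CH₃C₆H₄SO₃H (TsOH)) ≈ -2.8
CF₃COO⁻: pKₐ(CF₃COOH) ≈ 0.2
formate (HCOO⁻): pKₐ(HCOOH) ≈ 3.8
HS⁻: pKₐ(H₂S) ≈ 7
cyanide (CN⁻): pKₐ(HCN) ≈ 9.2

cyanide (CN⁻)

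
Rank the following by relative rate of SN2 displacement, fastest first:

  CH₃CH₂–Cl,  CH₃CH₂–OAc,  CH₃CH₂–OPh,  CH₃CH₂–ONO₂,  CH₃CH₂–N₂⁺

CH₃CH₂–N₂⁺ > CH₃CH₂–Cl > CH₃CH₂–ONO₂ > CH₃CH₂–OAc > CH₃CH₂–OPh

With the same alkyl group throughout, only the leaving group differentiates the rates.
The more stable X⁻ (or X) is on its own — i.e. the weaker a base it is — the better a leaving group it makes.
CH₃CH₂–N₂⁺ loses N₂: no meaningful conjugate acid; N₂ departs as an exceptionally stable neutral molecule
CH₃CH₂–Cl loses Cl⁻: pKₐ(HCl) ≈ -7
CH₃CH₂–ONO₂ loses NO₃⁻: pKₐ(HNO₃) ≈ -1.3
CH₃CH₂–OAc loses AcO⁻: pKₐ(CH₃COOH) ≈ 4.8
CH₃CH₂–OPh loses PhO⁻: pKₐ(C₆H₅OH (phenol)) ≈ 10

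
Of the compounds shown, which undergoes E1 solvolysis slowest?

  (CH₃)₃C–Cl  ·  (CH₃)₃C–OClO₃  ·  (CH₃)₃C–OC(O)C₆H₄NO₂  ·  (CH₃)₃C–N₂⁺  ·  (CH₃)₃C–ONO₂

(CH₃)₃C–OC(O)C₆H₄NO₂

Same R in every case — rank the leaving groups.
Rank by basicity of the departing species: weakest base leaves most easily.
(CH₃)₃C–N₂⁺ loses N₂: no meaningful conjugate acid; N₂ departs as an exceptionally stable neutral molecule
(CH₃)₃C–OClO₃ loses ClO₄⁻: pKₐ(HClO₄) ≈ -10
(CH₃)₃C–Cl loses Cl⁻: pKₐ(HCl) ≈ -7
(CH₃)₃C–ONO₂ loses NO₃⁻: pKₐ(HNO₃) ≈ -1.3
(CH₃)₃C–OC(O)C₆H₄NO₂ loses p-O₂N–C₆H₄–COO⁻: pKₐ(p-nitrobenzoic acid) ≈ 3.4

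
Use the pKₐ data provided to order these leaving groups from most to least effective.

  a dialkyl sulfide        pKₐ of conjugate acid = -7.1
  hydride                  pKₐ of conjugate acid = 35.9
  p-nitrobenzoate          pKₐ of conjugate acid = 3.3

a dialkyl sulfide > p-nitrobenzoate > hydride

Lower conjugate-acid pKₐ ⇒ weaker base ⇒ better leaving group.
Sorting by the given values: a dialkyl sulfide (-7.1), p-nitrobenzoate (3.3), hydride (35.9).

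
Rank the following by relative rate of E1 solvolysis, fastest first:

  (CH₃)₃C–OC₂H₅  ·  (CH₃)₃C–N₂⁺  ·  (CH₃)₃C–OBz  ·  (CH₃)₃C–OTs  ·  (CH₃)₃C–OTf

(CH₃)₃C–N₂⁺ > (CH₃)₃C–OTf > (CH₃)₃C–OTs > (CH₃)₃C–OBz > (CH₃)₃C–OC₂H₅

Identical carbon frameworks mean the comparison reduces to leaving-group quality.
Rank by basicity of the departing species: weakest base leaves most easily.
(CH₃)₃C–N₂⁺ loses N₂: no meaningful conjugate acid; N₂ departs as an exceptionally stable neutral molecule
(CH₃)₃C–OTf loses OTf⁻: pKₐ(CF₃SO₃H (triflic acid)) ≈ -14
(CH₃)₃C–OTs loses OTs⁻: pKₐ(p-CH₃C₆H₄SO₃H (TsOH)) ≈ -2.8
(CH₃)₃C–OBz loses PhCOO⁻: pKₐ(C₆H₅COOH) ≈ 4.2
(CH₃)₃C–OC₂H₅ loses CH₃CH₂O⁻: pKₐ(CH₃CH₂OH) ≈ 16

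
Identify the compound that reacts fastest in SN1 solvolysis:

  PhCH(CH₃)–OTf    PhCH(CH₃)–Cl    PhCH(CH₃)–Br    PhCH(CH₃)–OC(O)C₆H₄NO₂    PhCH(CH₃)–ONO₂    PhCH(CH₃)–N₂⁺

PhCH(CH₃)–N₂⁺

Same R in every case — rank the leaving groups.
Leaving-group ability tracks the stability of the departed species; conjugate-acid pKₐ is the usual yardstick (lower pKₐ → better LG).
PhCH(CH₃)–N₂⁺ loses N₂: no meaningful conjugate acid; N₂ departs as an exceptionally stable neutral molecule
PhCH(CH₃)–OTf loses OTf⁻: pKₐ(CF₃SO₃H (triflic acid)) ≈ -14
PhCH(CH₃)–Br loses Br⁻: pKₐ(HBr) ≈ -9
PhCH(CH₃)–Cl loses Cl⁻: pKₐ(HCl) ≈ -7
PhCH(CH₃)–ONO₂ loses NO₃⁻: pKₐ(HNO₃) ≈ -1.3
PhCH(CH₃)–OC(O)C₆H₄NO₂ loses p-O₂N–C₆H₄–COO⁻: pKₐ(p-nitrobenzoic acid) ≈ 3.4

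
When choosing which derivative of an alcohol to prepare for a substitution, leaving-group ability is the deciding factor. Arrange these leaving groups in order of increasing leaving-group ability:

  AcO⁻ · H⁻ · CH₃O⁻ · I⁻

I⁻: pKₐ(HI) ≈ -10
AcO⁻: pKₐ(CH₃COOH) ≈ 4.8 — resonance-stabilised but still a weak base
CH₃O⁻: pKₐ(CH₃OH) ≈ 15.5
H⁻: pKₐ(H₂) ≈ 36 — extremely strong base; leaves only in special hydride-transfer contexts
The question asks for worst first, so the sequence is read in increasing leaving-group ability.

H⁻ < CH₃O⁻ < AcO⁻ < I⁻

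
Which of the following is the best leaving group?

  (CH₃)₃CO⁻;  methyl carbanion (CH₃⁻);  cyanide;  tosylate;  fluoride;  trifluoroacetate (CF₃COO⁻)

tosylate

Rank by basicity of the departing species: weakest base leaves most easily.
tosylate: pKₐ(p-CH₃C₆H₄SO₃H (TsOH)) ≈ -2.8
trifluoroacetate (CF₃COO⁻): pKₐ(CF₃COOH) ≈ 0.2
fluoride: pKₐ(HF) ≈ 3.2
cyanide: pKₐ(HCN) ≈ 9.2
(CH₃)₃CO⁻: pKₐ(t-BuOH) ≈ 18
methyl carbanion (CH₃⁻): pKₐ(CH₄) ≈ 48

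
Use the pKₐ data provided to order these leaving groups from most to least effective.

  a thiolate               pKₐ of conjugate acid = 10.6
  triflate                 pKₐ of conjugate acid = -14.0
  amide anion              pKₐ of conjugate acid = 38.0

triflate > a thiolate > amide anion

Lower conjugate-acid pKₐ ⇒ weaker base ⇒ better leaving group.
Sorting by the given values: triflate (-14.0), a thiolate (10.6), amide anion (38.0).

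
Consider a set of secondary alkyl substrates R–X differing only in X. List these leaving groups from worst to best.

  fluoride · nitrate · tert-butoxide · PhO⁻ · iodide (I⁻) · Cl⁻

tert-butoxide < PhO⁻ < fluoride < nitrate < Cl⁻ < iodide (I⁻)

Rank by basicity of the departing species: weakest base leaves most easily.
iodide (I⁻): pKₐ(HI) ≈ -10 — large, highly polarisable; very weak base
Cl⁻: pKₐ(HCl) ≈ -7 — moderately weak base
nitrate: pKₐ(HNO₃) ≈ -1.3 — resonance-delocalised over three oxygens
fluoride: pKₐ(HF) ≈ 3.2 — small and strongly basic; the poor halide leaving group
PhO⁻: pKₐ(C₆H₅OH (phenol)) ≈ 10
tert-butoxide: pKₐ(t-BuOH) ≈ 18 — bulky, strongly basic alkoxide
The question asks for worst first, so the sequence is read in increasing leaving-group ability.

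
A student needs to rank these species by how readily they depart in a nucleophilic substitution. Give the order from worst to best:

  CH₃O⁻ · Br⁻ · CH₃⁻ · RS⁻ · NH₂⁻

CH₃⁻ < NH₂⁻ < CH₃O⁻ < RS⁻ < Br⁻

The more stable X⁻ (or X) is on its own — i.e. the weaker a base it is — the better a leaving group it makes.
Br⁻: pKₐ(HBr) ≈ -9
RS⁻: pKₐ(RSH (a thiol)) ≈ 10.5 — moderately basic; rarely leaves without activation
CH₃O⁻: pKₐ(CH₃OH) ≈ 15.5
NH₂⁻: pKₐ(NH₃) ≈ 38
CH₃⁻: pKₐ(CH₄) ≈ 48 — unstabilised carbanion; the worst conceivable leaving group
Reversing gives the worst-to-best order requested.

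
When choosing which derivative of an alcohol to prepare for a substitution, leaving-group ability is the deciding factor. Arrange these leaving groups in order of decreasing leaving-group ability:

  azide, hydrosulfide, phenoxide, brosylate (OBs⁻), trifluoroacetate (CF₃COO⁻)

The more stable X⁻ (or X) is on its own — i.e. the weaker a base it is — the better a leaving group it makes.
brosylate (OBs⁻): pKₐ(p-BrC₆H₄SO₃H) ≈ -2.8
trifluoroacetate (CF₃COO⁻): pKₐ(CF₃COOH) ≈ 0.2
azide: pKₐ(HN₃) ≈ 4.7
hydrosulfide: pKₐ(H₂S) ≈ 7
phenoxide: pKₐ(C₆H₅OH (phenol)) ≈ 10

brosylate (OBs⁻) > trifluoroacetate (CF₃COO⁻) > azide > hydrosulfide > phenoxide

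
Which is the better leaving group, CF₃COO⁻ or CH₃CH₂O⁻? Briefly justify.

CF₃COO⁻

CF₃COO⁻ is the better leaving group.
pKₐ(CF₃COOH) ≈ 0.2 versus pKₐ(CH₃CH₂OH) ≈ 16: CF₃COO⁻ is the much weaker base.
Strongly electron-withdrawing CF₃ stabilises the carboxylate.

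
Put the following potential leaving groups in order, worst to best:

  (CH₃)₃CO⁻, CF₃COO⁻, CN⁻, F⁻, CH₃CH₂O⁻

CF₃COO⁻: pKₐ(CF₃COOH) ≈ 0.2 — strongly electron-withdrawing CF₃ stabilises the carboxylate
F⁻: pKₐ(HF) ≈ 3.2
CN⁻: pKₐ(HCN) ≈ 9.2 — sp carbon stabilises the charge somewhat, but still a poor LG
CH₃CH₂O⁻: pKₐ(CH₃CH₂OH) ≈ 16 — strong base; alkoxides do not leave unassisted
(CH₃)₃CO⁻: pKₐ(t-BuOH) ≈ 18 — bulky, strongly basic alkoxide
Reversing gives the worst-to-best order requested.

(CH₃)₃CO⁻ < CH₃CH₂O⁻ < CN⁻ < F⁻ < CF₃COO⁻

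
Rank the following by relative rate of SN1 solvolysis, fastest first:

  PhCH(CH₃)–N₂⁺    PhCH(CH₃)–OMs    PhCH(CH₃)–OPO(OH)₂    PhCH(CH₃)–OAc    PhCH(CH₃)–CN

Same R in every case — rank the leaving groups.
The more stable X⁻ (or X) is on its own — i.e. the weaker a base it is — the better a leaving group it makes.
PhCH(CH₃)–N₂⁺ loses N₂: no meaningful conjugate acid; N₂ departs as an exceptionally stable neutral molecule
PhCH(CH₃)–OMs loses OMs⁻: pKₐ(CH₃SO₃H (MsOH)) ≈ -1.9
PhCH(CH₃)–OPO(OH)₂ loses H₂PO₄⁻: pKₐ(H₃PO₄) ≈ 2.1
PhCH(CH₃)–OAc loses AcO⁻: pKₐ(CH₃COOH) ≈ 4.8
PhCH(CH₃)–CN loses CN⁻: pKₐ(HCN) ≈ 9.2

PhCH(CH₃)–N₂⁺ > PhCH(CH₃)–OMs > PhCH(CH₃)–OPO(OH)₂ > PhCH(CH₃)–OAc > PhCH(CH₃)–CN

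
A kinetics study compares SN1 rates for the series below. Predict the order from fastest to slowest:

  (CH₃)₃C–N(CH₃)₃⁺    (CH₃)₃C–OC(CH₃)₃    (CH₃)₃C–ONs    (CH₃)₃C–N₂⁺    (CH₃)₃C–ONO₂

Identical carbon frameworks mean the comparison reduces to leaving-group quality.
A good leaving group is a weak base: the lower the pKₐ of its conjugate acid, the more readily it departs.
(CH₃)₃C–N₂⁺ loses N₂: no meaningful conjugate acid; N₂ departs as an exceptionally stable neutral molecule
(CH₃)₃C–ONs loses ONs⁻: pKₐ(p-O₂NC₆H₄SO₃H) ≈ -3.5
(CH₃)₃C–ONO₂ loses NO₃⁻: pKₐ(HNO₃) ≈ -1.3
(CH₃)₃C–N(CH₃)₃⁺ loses NR'₃: pKₐ(R'₃NH⁺) ≈ 10.7
(CH₃)₃C–OC(CH₃)₃ loses (CH₃)₃CO⁻: pKₐ(t-BuOH) ≈ 18

(CH₃)₃C–N₂⁺ > (CH₃)₃C–ONs > (CH₃)₃C–ONO₂ > (CH₃)₃C–N(CH₃)₃⁺ > (CH₃)₃C–OC(CH₃)₃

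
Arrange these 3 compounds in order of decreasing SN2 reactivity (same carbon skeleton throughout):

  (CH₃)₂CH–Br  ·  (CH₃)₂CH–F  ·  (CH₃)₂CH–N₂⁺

(CH₃)₂CH–N₂⁺ > (CH₃)₂CH–Br > (CH₃)₂CH–F

Identical carbon frameworks mean the comparison reduces to leaving-group quality.
Rank by basicity of the departing species: weakest base leaves most easily.
(CH₃)₂CH–N₂⁺ loses N₂: no meaningful conjugate acid; N₂ departs as an exceptionally stable neutral molecule
(CH₃)₂CH–Br loses Br⁻: pKₐ(HBr) ≈ -9
(CH₃)₂CH–F loses F⁻: pKₐ(HF) ≈ 3.2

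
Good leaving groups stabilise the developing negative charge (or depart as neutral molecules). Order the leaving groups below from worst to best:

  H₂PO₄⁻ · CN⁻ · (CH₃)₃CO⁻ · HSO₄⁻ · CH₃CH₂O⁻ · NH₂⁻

Leaving-group ability tracks the stability of the departed species; conjugate-acid pKₐ is the usual yardstick (lower pKₐ → better LG).
HSO₄⁻: pKₐ(H₂SO₄) ≈ -3
H₂PO₄⁻: pKₐ(H₃PO₄) ≈ 2.1 — moderate base; biological leaving group after further activation
CN⁻: pKₐ(HCN) ≈ 9.2
CH₃CH₂O⁻: pKₐ(CH₃CH₂OH) ≈ 16 — strong base; alkoxides do not leave unassisted
(CH₃)₃CO⁻: pKₐ(t-BuOH) ≈ 18 — bulky, strongly basic alkoxide
NH₂⁻: pKₐ(NH₃) ≈ 38 — extremely strong base; never a leaving group
The question asks for worst first, so the sequence is read in increasing leaving-group ability.

NH₂⁻ < (CH₃)₃CO⁻ < CH₃CH₂O⁻ < CN⁻ < H₂PO₄⁻ < HSO₄⁻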